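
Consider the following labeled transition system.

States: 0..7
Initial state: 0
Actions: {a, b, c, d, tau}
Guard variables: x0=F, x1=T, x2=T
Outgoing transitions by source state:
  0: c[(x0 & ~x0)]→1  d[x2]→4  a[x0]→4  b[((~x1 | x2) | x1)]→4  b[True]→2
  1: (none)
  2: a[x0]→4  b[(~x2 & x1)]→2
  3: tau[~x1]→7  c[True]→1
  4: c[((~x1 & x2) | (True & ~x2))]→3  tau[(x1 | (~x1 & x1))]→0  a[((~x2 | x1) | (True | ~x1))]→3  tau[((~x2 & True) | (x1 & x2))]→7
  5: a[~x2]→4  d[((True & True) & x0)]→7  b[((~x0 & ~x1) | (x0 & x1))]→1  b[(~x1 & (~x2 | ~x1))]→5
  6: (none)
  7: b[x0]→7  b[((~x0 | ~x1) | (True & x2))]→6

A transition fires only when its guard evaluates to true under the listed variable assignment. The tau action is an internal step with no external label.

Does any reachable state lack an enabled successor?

Answer: DEADLOCK at state 1

Trace:
Reach set: {0,1,2,3,4,6,7}
  0: b→2  b→4  d→4  [3 out]
  1: ∅  [no exit]
  2: ∅  [no exit]
  3: c→1  [1 out]
  4: a→3  tau→0  tau→7  [3 out]
  6: ∅  [no exit]
  7: b→6  [1 out]
witness 1: d·a·c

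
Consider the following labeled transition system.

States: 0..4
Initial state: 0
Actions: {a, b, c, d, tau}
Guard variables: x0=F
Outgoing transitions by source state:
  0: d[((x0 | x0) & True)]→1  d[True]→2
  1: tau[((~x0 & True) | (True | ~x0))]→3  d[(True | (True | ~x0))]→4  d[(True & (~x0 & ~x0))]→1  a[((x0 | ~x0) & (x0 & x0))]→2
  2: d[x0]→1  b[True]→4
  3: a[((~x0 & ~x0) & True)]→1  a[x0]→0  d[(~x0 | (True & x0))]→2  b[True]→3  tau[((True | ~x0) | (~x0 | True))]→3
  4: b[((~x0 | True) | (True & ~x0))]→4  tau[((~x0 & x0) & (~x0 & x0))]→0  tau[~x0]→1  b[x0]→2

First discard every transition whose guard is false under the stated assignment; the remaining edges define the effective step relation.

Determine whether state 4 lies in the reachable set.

Answer: REACHABLE

Trace:
11 transition(s) survive guard evaluation.
L0 = {0}
L1 = {2}  cumulative {0,2}
L2 = {4}  cumulative {0,2,4}
L3 = {1}  cumulative {0,1,2,4}
L4 = {3}  cumulative {0,1,2,3,4}
Reach set: {0,1,2,3,4}
witness 4: d·b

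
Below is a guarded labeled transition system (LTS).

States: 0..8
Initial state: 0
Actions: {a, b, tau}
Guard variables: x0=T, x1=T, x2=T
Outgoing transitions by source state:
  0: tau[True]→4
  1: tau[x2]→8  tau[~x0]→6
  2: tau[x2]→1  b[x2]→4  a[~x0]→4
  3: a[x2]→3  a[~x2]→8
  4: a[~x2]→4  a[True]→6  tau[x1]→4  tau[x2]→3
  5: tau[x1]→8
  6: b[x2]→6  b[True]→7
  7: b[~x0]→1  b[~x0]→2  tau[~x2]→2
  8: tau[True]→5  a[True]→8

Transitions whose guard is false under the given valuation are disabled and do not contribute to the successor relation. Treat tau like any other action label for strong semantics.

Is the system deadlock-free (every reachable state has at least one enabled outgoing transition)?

Reachable = {0,3,4,6,7}
  0: tau→4  [1 out]
  3: a→3  [1 out]
  4: a→6  tau→3  tau→4  [3 out]
  6: b→6  b→7  [2 out]
  7: ∅  [STUCK]
trace reaching 7: tau·a·b

Answer: DEADLOCK at state 7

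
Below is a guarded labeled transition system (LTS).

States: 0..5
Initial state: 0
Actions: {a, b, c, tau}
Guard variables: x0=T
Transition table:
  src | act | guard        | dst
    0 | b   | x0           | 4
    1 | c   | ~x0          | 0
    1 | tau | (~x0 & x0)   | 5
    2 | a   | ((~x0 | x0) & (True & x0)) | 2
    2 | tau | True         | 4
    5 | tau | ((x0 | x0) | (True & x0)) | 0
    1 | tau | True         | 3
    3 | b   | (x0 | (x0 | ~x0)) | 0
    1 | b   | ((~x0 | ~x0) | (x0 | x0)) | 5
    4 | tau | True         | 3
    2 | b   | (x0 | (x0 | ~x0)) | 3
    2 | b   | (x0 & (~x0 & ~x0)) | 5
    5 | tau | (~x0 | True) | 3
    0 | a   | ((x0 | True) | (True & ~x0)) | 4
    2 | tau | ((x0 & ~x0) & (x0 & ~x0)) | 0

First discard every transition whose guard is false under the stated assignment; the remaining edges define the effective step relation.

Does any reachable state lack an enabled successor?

Reachable = {0,3,4}
  0: a→4  b→4  [2 exit(s)]
  3: b→0  [1 exit(s)]
  4: tau→3  [1 exit(s)]

Answer: DEADLOCK-FREE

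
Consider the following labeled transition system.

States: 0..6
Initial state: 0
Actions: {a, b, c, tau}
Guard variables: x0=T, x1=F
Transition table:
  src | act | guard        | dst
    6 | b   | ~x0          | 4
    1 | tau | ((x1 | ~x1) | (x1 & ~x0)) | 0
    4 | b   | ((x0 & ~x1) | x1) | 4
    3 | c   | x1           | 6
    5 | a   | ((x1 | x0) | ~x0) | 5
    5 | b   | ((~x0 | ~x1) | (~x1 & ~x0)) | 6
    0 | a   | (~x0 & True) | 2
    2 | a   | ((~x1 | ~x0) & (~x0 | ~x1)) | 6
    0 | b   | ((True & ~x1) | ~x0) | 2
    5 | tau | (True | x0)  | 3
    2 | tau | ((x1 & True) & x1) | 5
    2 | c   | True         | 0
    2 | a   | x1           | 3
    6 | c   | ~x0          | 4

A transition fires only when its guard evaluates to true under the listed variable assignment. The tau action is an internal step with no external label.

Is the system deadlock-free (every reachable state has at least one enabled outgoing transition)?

Answer: DEADLOCK at state 6

Working:
Reach set: {0,2,6}
  0: b→2  [deg 1]
  2: a→6  c→0  [deg 2]
  6: ∅  [no exit]
Path to 6: b·a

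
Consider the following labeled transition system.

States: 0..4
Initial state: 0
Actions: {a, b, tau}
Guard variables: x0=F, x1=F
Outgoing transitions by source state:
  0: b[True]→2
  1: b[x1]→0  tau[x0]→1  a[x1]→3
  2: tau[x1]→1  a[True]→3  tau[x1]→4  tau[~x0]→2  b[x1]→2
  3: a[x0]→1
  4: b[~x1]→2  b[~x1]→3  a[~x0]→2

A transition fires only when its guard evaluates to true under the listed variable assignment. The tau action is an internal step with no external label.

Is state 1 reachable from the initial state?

Answer: UNREACHABLE

Trace:
After dropping false guards: 6 live edges.
Layer 0: {0}
Layer 1: {2}  total {0,2}
Layer 2: {3}  total {0,2,3}
Reach set: {0,2,3}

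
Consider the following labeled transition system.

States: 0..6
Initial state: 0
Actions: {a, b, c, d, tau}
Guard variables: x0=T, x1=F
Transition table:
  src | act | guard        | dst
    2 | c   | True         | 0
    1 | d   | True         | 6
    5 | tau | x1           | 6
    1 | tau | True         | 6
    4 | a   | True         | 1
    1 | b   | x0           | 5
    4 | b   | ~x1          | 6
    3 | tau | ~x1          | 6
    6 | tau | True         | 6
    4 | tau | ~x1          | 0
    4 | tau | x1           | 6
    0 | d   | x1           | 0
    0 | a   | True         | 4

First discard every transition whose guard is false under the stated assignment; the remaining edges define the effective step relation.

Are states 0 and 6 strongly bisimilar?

Answer: NOT BISIMILAR

Working:
Bisimulation quotient by refinement:
  round 0: {{0,1,2,3,4,5,6}}
  round 1: {{0},{1},{2},{3,6},{4},{5}}
stable after 2 split(s): 6 block(s)
[0]={0}  [6]={3,6}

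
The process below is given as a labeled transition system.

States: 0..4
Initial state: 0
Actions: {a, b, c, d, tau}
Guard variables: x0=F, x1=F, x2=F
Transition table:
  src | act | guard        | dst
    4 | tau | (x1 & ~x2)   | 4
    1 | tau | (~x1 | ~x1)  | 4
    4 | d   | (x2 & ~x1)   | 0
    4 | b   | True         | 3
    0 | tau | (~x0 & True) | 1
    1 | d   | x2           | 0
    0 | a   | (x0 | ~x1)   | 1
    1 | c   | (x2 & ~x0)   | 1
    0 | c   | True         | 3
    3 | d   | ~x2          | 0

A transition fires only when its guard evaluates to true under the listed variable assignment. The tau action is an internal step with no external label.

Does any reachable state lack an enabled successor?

Answer: DEADLOCK-FREE

Analysis:
Reach set: {0,1,3,4}
  0: a→1  c→3  tau→1  [deg 3]
  1: tau→4  [deg 1]
  3: d→0  [deg 1]
  4: b→3  [deg 1]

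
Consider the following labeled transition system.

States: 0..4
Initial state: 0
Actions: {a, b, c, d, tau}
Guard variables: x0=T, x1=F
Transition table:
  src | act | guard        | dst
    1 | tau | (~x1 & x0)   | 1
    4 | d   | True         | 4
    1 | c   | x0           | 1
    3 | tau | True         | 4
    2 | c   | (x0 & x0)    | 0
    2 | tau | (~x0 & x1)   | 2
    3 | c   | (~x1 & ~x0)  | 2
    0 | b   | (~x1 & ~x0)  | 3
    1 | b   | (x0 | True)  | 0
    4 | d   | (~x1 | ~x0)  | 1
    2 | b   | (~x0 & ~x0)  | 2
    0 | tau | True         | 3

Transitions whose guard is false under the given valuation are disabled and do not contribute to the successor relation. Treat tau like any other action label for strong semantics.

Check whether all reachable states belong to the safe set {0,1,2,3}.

Allowed set {0,1,2,3}
Reachable = {0,1,3,4}
  0: ✓
  1: ✓
  3: ✓
  4: outside
witness against invariant: tau·tau → 4

Answer: INVARIANT VIOLATED at state 4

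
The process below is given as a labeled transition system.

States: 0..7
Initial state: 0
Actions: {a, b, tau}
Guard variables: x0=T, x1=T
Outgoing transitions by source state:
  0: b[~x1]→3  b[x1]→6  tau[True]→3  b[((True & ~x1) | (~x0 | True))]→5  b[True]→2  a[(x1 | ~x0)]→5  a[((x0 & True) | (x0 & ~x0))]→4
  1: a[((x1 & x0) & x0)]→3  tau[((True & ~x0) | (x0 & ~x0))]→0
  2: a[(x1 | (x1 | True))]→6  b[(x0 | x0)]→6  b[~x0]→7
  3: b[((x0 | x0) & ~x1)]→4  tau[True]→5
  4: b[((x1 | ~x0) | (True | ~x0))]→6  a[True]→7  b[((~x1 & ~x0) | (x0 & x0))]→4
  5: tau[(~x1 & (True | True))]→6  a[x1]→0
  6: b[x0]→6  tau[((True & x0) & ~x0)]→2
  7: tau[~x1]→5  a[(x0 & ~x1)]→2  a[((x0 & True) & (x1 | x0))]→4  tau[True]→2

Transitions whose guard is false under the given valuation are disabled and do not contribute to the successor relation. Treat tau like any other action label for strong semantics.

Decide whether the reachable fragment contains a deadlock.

Reachable = {0,2,3,4,5,6,7}
  0: a→4  a→5  b→2  b→5  b→6  tau→3  [6 exit(s)]
  2: a→6  b→6  [2 exit(s)]
  3: tau→5  [1 exit(s)]
  4: a→7  b→4  b→6  [3 exit(s)]
  5: a→0  [1 exit(s)]
  6: b→6  [1 exit(s)]
  7: a→4  tau→2  [2 exit(s)]

Answer: DEADLOCK-FREE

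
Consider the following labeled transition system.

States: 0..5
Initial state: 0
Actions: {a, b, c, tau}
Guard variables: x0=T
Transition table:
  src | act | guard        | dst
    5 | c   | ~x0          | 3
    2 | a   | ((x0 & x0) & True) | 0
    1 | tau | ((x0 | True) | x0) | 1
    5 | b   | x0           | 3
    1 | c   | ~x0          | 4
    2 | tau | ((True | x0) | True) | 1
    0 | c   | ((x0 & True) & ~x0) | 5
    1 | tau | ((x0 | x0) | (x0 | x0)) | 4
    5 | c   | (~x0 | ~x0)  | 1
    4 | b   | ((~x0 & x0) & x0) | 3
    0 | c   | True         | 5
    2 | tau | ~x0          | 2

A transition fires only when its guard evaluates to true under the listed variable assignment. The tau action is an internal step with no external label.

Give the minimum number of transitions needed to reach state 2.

Answer: UNREACHABLE

Working:
BFS to 2:
  L0 = {0}
  L1 = {5}
  L2 = {3}
2 never appears.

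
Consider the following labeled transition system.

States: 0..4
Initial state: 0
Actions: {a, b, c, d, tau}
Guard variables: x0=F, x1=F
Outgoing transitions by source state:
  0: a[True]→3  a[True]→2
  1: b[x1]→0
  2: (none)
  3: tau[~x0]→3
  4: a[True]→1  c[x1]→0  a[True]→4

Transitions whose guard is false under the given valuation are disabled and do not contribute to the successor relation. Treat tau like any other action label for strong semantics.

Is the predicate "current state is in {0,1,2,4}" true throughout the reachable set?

Answer: INVARIANT VIOLATED at state 3

Analysis:
Allowed set {0,1,2,4}
Reach set: {0,2,3}
  0: ok
  2: ok
  3: VIOLATES
witness against invariant: a → 3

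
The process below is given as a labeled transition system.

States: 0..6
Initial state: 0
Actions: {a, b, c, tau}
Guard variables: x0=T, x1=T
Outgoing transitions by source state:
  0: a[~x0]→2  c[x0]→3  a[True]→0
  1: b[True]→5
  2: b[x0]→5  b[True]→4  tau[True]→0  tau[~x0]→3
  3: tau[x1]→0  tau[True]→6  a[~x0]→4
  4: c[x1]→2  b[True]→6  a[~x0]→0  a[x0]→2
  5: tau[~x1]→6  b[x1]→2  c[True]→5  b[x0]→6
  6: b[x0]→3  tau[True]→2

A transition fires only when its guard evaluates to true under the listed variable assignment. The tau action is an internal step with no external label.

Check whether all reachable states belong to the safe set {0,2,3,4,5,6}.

Inv-set: {0,2,3,4,5,6}
Reachable = {0,2,3,4,5,6}
  0: ✓
  2: ✓
  3: ✓
  4: ✓
  5: ✓
  6: ✓

Answer: INVARIANT HOLDS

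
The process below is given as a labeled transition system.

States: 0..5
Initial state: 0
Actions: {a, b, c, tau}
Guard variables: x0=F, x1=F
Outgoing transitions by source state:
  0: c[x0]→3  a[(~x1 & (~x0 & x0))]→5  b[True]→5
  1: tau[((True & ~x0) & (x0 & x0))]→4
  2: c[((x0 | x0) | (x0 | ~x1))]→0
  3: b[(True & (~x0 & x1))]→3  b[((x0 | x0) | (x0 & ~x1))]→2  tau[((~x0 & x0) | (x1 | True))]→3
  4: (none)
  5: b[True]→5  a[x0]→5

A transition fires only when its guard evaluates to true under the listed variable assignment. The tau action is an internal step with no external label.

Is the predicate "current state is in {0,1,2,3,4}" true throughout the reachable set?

Allowed set {0,1,2,3,4}
R = {0,5}
  0: ok
  5: ✗ unsafe
reach 5 via b — violates

Answer: INVARIANT VIOLATED at state 5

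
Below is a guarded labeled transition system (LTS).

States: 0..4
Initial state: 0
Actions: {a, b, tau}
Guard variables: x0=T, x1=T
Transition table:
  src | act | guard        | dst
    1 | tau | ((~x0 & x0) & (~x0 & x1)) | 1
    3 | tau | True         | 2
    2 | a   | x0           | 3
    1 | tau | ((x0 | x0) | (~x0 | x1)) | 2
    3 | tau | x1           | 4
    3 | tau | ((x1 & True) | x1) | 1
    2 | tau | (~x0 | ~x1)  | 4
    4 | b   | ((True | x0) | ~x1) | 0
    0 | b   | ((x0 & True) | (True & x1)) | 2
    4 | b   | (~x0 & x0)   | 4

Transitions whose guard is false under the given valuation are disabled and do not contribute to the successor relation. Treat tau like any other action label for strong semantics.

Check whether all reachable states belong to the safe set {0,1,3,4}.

Safe = {0,1,3,4}
Reachable = {0,1,2,3,4}
  0: ✓
  1: ✓
  2: outside
  3: ✓
  4: ✓
witness against invariant: b → 2

Answer: INVARIANT VIOLATED at state 2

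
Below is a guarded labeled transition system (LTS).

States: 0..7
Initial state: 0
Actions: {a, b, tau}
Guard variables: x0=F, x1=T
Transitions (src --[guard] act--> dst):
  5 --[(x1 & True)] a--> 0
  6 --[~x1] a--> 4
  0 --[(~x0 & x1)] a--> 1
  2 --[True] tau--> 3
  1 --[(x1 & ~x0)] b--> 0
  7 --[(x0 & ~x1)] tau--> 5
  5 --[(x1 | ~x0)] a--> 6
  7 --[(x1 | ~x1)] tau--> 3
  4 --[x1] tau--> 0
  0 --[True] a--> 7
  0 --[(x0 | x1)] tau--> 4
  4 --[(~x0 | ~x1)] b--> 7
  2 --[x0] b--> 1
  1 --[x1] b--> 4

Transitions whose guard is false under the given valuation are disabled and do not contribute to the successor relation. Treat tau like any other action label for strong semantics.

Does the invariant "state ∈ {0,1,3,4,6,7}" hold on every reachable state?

Answer: INVARIANT HOLDS

Working:
Allowed set {0,1,3,4,6,7}
R = {0,1,3,4,7}
  0: safe
  1: safe
  3: safe
  4: safe
  7: safe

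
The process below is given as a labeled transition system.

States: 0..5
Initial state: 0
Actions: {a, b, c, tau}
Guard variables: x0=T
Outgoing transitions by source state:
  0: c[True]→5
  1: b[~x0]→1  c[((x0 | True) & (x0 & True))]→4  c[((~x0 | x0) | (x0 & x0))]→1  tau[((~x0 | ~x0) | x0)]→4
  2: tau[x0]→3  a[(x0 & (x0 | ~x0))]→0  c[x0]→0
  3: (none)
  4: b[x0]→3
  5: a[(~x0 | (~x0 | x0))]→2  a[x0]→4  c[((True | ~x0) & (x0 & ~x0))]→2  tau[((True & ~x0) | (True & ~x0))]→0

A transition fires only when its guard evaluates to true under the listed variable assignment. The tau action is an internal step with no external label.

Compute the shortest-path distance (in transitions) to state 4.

Answer: 2

Analysis:
Layered search for 4:
  L0 = {0}
  L1 = {5}
  L2 = {2,4}
depth(4)=2, e.g. c·a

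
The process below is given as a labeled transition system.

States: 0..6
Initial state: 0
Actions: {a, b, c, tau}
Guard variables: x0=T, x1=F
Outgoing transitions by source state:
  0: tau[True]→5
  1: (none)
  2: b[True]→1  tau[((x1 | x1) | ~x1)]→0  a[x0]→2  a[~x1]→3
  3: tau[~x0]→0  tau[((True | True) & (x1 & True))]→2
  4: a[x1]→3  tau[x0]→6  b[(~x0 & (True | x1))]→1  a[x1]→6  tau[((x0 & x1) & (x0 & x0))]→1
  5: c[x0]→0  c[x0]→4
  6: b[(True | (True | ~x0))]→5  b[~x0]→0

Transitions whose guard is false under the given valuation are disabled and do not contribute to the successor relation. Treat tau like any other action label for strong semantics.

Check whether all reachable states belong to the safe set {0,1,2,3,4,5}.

Answer: INVARIANT VIOLATED at state 6

Analysis:
Safe = {0,1,2,3,4,5}
R = {0,4,5,6}
  0: ✓
  4: ✓
  5: ✓
  6: outside
reach 6 via tau·c·tau — violates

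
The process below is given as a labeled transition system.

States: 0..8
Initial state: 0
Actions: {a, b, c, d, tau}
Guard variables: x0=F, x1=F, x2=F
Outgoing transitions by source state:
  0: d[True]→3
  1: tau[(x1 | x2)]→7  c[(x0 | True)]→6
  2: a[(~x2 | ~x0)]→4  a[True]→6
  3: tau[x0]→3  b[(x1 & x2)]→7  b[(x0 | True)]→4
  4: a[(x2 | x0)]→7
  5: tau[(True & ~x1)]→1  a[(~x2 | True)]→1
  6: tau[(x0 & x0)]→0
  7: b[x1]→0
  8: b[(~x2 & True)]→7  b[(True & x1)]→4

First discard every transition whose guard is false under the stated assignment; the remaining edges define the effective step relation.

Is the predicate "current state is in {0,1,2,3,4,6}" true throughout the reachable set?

Inv-set: {0,1,2,3,4,6}
Reach set: {0,3,4}
  0: ok
  3: ok
  4: ok

Answer: INVARIANT HOLDS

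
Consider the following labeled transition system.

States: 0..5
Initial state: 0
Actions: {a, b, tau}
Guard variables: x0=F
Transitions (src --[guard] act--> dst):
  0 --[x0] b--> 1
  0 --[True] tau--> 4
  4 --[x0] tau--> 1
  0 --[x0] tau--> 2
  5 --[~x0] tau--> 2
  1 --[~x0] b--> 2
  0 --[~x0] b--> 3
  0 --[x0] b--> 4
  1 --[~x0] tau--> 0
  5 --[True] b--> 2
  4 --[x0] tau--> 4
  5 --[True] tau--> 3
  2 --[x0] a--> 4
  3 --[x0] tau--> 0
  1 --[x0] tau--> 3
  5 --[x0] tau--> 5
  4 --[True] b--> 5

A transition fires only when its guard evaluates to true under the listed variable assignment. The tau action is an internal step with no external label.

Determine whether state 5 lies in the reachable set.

Answer: REACHABLE

Working:
Guard filter leaves 8 enabled edge(s).
Layer 0: {0}
Layer 1: {3,4}  cumulative {0,3,4}
Layer 2: {5}  cumulative {0,3,4,5}
Layer 3: {2}  cumulative {0,2,3,4,5}
Reachable = {0,2,3,4,5}
witness 5: tau·b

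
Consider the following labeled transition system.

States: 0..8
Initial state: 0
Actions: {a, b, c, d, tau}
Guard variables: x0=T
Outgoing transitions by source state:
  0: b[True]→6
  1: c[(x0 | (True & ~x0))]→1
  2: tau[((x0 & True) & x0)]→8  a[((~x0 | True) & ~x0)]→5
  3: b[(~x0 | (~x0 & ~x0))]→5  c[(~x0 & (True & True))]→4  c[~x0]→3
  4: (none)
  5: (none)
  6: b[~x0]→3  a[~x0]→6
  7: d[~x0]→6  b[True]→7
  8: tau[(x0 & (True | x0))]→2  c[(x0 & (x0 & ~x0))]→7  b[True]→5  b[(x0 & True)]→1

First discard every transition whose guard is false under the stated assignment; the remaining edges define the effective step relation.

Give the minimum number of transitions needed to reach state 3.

Answer: UNREACHABLE

Trace:
BFS to 3:
  depth 0: {0}
  depth 1: {6}
3 never appears.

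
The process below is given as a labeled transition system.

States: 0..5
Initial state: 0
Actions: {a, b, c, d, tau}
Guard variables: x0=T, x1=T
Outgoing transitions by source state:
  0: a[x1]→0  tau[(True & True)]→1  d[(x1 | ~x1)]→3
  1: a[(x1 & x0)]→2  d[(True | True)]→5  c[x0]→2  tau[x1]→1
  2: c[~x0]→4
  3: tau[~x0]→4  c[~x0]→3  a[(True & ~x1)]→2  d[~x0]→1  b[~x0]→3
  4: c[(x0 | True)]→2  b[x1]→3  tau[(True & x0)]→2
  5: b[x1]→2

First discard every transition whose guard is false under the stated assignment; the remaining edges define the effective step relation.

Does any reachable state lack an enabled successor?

Answer: DEADLOCK at state 2

Trace:
Reachable = {0,1,2,3,5}
  0: a→0  d→3  tau→1  [deg 3]
  1: a→2  c→2  d→5  tau→1  [deg 4]
  2: ∅  [deadlock]
  3: ∅  [deadlock]
  5: b→2  [deg 1]
trace reaching 2: tau·a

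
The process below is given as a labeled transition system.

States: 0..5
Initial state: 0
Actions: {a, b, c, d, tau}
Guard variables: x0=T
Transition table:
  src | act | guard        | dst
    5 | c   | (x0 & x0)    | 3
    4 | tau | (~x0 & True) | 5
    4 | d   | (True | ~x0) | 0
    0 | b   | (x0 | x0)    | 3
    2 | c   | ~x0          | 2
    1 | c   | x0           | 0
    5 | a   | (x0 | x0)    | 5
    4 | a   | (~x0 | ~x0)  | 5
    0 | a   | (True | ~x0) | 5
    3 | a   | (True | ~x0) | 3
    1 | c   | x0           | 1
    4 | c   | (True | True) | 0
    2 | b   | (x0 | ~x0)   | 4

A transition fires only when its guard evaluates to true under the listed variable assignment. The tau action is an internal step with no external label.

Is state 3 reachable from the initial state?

After dropping false guards: 10 live edges.
Layer 0: {0}
Layer 1: {3,5}  total {0,3,5}
Reachable = {0,3,5}
Path to 3: b

Answer: REACHABLE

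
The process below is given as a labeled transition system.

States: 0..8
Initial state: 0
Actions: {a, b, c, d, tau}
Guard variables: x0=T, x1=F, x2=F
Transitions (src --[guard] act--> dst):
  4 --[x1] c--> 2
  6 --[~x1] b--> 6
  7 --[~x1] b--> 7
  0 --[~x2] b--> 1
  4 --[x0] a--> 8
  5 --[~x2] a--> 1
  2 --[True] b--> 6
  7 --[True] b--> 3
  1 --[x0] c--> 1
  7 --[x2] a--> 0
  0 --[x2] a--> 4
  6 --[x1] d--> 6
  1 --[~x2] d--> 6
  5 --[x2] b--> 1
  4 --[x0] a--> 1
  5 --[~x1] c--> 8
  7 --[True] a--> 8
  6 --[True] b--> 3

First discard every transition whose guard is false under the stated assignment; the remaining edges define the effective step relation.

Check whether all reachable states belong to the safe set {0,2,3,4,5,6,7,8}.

Answer: INVARIANT VIOLATED at state 1

Analysis:
Allowed set {0,2,3,4,5,6,7,8}
R = {0,1,3,6}
  0: safe
  1: outside
  3: safe
  6: safe
witness against invariant: b → 1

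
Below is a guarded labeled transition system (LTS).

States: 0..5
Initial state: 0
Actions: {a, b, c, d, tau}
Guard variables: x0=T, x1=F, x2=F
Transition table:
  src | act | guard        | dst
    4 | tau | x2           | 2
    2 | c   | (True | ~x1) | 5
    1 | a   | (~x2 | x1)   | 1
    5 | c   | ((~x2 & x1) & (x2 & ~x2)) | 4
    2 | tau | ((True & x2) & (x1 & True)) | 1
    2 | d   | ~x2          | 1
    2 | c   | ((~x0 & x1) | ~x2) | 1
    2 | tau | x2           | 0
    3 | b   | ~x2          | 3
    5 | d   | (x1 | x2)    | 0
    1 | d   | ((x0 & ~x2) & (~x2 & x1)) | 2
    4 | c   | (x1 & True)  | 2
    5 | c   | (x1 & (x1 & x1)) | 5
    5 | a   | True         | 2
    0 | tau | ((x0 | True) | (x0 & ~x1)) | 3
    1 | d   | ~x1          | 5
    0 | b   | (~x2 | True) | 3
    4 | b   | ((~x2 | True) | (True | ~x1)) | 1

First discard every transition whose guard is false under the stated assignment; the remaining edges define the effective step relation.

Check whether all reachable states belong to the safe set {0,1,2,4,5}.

Safe = {0,1,2,4,5}
Reachable = {0,3}
  0: ok
  3: ✗ unsafe
witness against invariant: tau → 3

Answer: INVARIANT VIOLATED at state 3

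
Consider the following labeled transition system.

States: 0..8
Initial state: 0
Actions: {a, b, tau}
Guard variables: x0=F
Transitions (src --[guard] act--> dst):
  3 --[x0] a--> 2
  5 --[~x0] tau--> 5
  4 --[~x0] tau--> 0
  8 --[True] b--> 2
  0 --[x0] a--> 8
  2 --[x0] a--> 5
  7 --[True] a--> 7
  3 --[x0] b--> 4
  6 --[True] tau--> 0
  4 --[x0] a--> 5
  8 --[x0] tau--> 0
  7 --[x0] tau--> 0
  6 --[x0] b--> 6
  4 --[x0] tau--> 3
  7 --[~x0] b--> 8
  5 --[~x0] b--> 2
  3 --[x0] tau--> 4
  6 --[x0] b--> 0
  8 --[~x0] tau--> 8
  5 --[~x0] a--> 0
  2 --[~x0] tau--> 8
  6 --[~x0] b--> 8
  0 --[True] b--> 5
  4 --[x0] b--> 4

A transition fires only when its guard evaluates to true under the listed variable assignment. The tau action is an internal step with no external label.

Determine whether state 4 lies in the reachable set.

Guard filter leaves 12 enabled edge(s).
depth 0: {0}
depth 1: {5}  total {0,5}
depth 2: {2}  total {0,2,5}
depth 3: {8}  total {0,2,5,8}
R = {0,2,5,8}

Answer: UNREACHABLE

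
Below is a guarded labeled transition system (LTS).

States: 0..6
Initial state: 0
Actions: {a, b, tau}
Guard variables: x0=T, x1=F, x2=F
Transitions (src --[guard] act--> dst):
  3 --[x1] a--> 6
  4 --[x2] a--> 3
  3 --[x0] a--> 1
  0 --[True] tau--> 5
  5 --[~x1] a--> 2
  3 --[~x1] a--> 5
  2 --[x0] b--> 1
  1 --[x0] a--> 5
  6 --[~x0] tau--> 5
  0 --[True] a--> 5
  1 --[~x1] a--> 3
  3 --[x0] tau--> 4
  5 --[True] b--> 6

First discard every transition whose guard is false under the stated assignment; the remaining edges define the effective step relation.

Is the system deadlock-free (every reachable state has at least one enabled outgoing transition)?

Reachable = {0,1,2,3,4,5,6}
  0: a→5  tau→5  [deg 2]
  1: a→3  a→5  [deg 2]
  2: b→1  [deg 1]
  3: a→1  a→5  tau→4  [deg 3]
  4: ∅  [deadlock]
  5: a→2  b→6  [deg 2]
  6: ∅  [deadlock]
witness 4: tau·a·b·a·tau

Answer: DEADLOCK at state 4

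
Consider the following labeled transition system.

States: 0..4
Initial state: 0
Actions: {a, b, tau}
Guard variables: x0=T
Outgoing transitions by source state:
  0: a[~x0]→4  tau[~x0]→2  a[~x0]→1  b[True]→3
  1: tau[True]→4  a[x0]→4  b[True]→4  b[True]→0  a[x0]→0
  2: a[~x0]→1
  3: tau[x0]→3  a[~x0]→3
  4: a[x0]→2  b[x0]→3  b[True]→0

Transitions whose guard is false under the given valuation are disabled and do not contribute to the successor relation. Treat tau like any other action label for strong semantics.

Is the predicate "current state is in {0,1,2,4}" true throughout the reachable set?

Answer: INVARIANT VIOLATED at state 3

Trace:
Allowed set {0,1,2,4}
R = {0,3}
  0: ✓
  3: VIOLATES
witness against invariant: b → 3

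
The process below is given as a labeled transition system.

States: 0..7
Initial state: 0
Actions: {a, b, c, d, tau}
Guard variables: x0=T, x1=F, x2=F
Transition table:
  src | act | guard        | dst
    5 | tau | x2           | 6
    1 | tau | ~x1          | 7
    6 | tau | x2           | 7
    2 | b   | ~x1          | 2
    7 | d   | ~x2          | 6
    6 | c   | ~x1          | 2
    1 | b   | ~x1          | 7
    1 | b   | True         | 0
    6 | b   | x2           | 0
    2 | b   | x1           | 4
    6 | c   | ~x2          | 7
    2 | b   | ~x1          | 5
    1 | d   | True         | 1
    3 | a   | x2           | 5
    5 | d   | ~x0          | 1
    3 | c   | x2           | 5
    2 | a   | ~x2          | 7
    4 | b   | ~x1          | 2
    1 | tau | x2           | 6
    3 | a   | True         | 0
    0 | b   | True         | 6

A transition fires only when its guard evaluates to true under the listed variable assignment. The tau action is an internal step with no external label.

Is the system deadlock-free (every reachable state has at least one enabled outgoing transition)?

Reachable = {0,2,5,6,7}
  0: b→6  [1 exit(s)]
  2: a→7  b→2  b→5  [3 exit(s)]
  5: ∅  [STUCK]
  6: c→2  c→7  [2 exit(s)]
  7: d→6  [1 exit(s)]
trace reaching 5: b·c·b

Answer: DEADLOCK at state 5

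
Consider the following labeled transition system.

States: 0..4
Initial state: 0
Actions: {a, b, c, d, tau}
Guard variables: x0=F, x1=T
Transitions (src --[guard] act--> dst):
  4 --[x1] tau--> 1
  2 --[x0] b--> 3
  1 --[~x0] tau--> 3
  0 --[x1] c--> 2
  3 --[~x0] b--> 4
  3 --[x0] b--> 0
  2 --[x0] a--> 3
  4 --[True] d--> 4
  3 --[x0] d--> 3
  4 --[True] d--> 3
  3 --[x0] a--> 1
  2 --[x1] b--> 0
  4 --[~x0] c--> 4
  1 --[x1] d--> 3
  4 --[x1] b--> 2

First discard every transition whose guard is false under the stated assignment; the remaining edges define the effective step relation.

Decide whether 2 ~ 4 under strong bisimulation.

Compute ~ classes (split until stable):
  P[0] = {{0,1,2,3,4}}
  P[1] = {{0},{1},{2,3},{4}}
  P[2] = {{0},{1},{2},{3},{4}}
5 equivalence class(es) (converged in 3)
2∈{2}, 4∈{4}

Answer: NOT BISIMILAR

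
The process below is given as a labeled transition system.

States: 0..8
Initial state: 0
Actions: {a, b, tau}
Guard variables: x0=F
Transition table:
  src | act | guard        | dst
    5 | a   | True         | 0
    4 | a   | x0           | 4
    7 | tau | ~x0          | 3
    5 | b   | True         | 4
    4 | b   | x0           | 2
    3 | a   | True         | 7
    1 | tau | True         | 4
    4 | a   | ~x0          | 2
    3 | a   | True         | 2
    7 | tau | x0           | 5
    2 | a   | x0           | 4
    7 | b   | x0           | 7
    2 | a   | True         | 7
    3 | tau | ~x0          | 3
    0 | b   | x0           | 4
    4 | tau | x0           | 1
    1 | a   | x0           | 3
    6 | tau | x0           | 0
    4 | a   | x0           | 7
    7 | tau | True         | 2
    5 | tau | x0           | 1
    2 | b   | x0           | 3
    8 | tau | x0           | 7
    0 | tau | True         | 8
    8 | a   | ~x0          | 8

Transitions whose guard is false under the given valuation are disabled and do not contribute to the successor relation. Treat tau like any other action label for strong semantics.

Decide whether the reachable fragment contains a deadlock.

Reachable = {0,8}
  0: tau→8  [1 out]
  8: a→8  [1 out]

Answer: DEADLOCK-FREE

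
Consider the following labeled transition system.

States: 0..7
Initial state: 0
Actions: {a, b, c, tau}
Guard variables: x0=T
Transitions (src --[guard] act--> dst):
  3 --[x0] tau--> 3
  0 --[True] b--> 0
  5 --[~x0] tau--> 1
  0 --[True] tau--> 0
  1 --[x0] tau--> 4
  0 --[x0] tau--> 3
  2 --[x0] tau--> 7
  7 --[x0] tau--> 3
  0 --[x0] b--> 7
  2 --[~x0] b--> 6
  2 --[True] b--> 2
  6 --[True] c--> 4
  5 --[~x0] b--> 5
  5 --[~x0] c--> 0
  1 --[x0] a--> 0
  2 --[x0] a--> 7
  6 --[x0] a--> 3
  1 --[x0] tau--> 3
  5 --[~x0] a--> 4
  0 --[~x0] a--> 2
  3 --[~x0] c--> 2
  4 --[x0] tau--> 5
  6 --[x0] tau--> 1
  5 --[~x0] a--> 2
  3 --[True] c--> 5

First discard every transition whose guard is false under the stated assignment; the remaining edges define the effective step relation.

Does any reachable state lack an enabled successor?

Reach set: {0,3,5,7}
  0: b→0  b→7  tau→0  tau→3  [deg 4]
  3: c→5  tau→3  [deg 2]
  5: ∅  [deadlock]
  7: tau→3  [deg 1]
witness 5: tau·c

Answer: DEADLOCK at state 5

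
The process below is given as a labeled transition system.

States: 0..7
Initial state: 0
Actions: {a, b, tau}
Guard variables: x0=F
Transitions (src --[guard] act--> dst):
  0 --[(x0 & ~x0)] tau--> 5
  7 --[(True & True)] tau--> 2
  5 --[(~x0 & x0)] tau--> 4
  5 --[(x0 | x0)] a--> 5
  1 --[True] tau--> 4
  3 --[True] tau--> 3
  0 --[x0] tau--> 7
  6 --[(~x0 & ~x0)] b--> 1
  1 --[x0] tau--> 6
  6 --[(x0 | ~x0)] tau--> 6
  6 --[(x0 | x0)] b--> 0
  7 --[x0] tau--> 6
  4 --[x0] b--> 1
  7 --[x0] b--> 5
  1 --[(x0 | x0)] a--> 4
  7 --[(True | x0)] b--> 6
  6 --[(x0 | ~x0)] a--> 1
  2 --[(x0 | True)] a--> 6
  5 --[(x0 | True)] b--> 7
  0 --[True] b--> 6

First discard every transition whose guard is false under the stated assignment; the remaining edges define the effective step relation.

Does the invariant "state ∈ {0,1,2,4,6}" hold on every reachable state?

Answer: INVARIANT HOLDS

Working:
Safe = {0,1,2,4,6}
Reachable = {0,1,4,6}
  0: ✓
  1: ✓
  4: ✓
  6: ✓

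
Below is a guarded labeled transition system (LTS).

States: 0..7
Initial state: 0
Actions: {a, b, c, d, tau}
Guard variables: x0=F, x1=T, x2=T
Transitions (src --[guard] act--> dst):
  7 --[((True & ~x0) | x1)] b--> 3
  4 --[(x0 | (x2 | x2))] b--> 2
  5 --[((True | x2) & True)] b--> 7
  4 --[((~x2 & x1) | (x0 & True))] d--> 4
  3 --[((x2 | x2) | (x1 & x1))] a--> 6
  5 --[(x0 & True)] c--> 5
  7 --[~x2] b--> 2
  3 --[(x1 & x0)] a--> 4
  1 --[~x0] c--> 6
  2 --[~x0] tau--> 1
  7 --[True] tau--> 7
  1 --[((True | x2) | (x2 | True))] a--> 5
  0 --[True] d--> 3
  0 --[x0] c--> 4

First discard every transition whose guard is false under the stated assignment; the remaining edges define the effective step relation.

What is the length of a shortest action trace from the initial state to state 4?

Answer: UNREACHABLE

Trace:
Breadth-first toward 4:
  Layer 0: {0}
  Layer 1: {3}
  Layer 2: {6}
4 never appears.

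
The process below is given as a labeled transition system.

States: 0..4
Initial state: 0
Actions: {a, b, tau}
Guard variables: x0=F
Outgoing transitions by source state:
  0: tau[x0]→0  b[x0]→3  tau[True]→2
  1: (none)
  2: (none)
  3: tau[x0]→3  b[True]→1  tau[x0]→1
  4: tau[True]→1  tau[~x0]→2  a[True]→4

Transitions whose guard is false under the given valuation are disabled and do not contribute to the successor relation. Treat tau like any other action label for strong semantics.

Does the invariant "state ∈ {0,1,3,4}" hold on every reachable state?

Answer: INVARIANT VIOLATED at state 2

Analysis:
Inv-set: {0,1,3,4}
Reachable = {0,2}
  0: ok
  2: VIOLATES
witness against invariant: tau → 2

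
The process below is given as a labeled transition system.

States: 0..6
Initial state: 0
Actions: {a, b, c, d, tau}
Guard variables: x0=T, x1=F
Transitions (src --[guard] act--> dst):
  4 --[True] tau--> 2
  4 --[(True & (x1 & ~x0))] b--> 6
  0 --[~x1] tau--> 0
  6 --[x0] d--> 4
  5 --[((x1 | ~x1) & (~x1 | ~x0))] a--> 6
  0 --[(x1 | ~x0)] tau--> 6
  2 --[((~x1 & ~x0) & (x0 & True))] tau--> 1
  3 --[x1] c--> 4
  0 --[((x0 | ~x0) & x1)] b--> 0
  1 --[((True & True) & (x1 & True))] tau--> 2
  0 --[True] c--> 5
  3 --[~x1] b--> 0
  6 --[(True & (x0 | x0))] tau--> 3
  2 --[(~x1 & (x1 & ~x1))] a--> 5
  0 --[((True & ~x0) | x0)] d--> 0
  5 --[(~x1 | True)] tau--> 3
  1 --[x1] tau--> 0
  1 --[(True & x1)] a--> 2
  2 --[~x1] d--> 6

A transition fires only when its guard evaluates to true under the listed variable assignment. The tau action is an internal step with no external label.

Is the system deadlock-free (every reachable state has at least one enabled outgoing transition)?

Answer: DEADLOCK-FREE

Trace:
Reachable = {0,2,3,4,5,6}
  0: c→5  d→0  tau→0  [deg 3]
  2: d→6  [deg 1]
  3: b→0  [deg 1]
  4: tau→2  [deg 1]
  5: a→6  tau→3  [deg 2]
  6: d→4  tau→3  [deg 2]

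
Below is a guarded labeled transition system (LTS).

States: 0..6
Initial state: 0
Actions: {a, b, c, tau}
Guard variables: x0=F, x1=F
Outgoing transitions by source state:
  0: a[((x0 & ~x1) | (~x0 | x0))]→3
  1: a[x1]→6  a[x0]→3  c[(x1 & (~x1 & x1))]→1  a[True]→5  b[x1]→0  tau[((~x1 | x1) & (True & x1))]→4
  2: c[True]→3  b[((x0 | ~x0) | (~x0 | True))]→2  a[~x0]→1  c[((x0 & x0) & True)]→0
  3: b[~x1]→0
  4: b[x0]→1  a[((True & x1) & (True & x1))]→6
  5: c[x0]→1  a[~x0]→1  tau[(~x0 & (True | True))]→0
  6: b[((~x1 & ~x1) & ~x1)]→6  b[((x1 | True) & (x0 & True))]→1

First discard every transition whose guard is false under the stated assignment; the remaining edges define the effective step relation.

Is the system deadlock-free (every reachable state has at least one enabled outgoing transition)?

R = {0,3}
  0: a→3  [1 out]
  3: b→0  [1 out]

Answer: DEADLOCK-FREE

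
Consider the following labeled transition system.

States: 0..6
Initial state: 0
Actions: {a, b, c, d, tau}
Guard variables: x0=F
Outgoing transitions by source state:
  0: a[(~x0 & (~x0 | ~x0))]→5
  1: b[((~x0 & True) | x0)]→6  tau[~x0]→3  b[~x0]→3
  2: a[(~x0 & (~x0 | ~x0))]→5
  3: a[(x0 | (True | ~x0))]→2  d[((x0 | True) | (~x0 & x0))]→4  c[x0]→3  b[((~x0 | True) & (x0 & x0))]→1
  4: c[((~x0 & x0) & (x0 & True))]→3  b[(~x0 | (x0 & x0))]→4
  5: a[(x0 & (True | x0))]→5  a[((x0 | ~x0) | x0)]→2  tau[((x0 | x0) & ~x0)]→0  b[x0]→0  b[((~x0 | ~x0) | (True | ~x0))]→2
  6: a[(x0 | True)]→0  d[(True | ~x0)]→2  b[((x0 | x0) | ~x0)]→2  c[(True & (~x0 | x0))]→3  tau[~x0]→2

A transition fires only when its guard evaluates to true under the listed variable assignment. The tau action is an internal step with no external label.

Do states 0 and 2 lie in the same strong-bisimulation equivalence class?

Compute ~ classes (split until stable):
  π0 = {{0,1,2,3,4,5,6}}
  π1 = {{0,2},{1},{3},{4},{5},{6}}
stable after 2 split(s): 6 block(s)
0∈{0,2}, 2∈{0,2}

Answer: BISIMILAR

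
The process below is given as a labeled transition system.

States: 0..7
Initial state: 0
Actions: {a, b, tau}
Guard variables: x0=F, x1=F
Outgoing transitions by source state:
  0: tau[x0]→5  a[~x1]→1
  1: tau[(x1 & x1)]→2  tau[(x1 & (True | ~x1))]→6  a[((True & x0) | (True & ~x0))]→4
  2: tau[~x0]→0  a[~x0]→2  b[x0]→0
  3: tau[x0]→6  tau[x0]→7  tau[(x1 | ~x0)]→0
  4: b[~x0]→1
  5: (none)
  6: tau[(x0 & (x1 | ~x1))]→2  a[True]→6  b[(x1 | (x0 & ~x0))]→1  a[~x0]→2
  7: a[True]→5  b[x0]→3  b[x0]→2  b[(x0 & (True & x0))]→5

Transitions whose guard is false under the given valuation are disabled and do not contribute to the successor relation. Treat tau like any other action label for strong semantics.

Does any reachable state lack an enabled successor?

Answer: DEADLOCK-FREE

Analysis:
Reach set: {0,1,4}
  0: a→1  [1 exit(s)]
  1: a→4  [1 exit(s)]
  4: b→1  [1 exit(s)]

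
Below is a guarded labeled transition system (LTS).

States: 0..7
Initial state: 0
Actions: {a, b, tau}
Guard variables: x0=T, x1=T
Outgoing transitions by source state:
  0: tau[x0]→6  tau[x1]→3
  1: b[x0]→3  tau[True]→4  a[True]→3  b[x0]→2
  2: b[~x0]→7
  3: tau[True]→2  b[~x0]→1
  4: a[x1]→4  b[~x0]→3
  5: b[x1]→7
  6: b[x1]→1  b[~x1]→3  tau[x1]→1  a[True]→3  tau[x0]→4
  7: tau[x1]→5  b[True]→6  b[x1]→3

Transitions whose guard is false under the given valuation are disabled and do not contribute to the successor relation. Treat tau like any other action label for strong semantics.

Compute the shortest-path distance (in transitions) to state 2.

BFS to 2:
  L0 = {0}
  L1 = {3,6}
  L2 = {1,2,4}
2 enters at depth 2; path tau·tau

Answer: 2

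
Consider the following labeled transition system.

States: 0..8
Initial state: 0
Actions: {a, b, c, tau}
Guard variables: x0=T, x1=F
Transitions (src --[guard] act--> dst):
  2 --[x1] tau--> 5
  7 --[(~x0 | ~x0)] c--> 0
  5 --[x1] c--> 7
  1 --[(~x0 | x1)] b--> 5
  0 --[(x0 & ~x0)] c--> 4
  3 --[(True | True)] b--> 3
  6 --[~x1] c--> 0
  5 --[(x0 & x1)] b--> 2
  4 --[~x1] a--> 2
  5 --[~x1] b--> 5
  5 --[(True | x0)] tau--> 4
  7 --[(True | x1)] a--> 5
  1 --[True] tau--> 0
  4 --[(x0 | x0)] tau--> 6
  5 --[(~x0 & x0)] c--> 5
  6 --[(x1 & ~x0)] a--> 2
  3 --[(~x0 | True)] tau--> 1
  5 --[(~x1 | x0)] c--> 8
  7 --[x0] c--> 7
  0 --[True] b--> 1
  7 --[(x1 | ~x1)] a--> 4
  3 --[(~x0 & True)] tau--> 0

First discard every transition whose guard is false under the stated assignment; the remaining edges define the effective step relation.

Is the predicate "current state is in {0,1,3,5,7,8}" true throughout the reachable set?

Safe = {0,1,3,5,7,8}
Reachable = {0,1}
  0: ok
  1: ok

Answer: INVARIANT HOLDS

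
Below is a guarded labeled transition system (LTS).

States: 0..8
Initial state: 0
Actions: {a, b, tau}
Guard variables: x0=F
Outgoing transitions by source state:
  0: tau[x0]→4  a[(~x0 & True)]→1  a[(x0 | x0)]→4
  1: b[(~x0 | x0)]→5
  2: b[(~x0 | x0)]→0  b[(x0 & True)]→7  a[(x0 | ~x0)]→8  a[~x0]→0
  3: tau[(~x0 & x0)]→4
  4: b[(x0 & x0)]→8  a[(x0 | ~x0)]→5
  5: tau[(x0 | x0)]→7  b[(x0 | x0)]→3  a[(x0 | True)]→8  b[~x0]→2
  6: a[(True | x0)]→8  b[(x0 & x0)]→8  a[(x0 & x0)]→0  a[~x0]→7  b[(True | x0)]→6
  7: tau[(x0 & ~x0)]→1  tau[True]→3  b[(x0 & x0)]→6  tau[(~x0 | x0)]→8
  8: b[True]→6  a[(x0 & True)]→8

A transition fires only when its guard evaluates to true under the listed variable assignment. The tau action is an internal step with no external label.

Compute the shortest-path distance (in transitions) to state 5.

Breadth-first toward 5:
  Layer 0: {0}
  Layer 1: {1}
  Layer 2: {5}
first hit 5 at d=2 via a·b

Answer: 2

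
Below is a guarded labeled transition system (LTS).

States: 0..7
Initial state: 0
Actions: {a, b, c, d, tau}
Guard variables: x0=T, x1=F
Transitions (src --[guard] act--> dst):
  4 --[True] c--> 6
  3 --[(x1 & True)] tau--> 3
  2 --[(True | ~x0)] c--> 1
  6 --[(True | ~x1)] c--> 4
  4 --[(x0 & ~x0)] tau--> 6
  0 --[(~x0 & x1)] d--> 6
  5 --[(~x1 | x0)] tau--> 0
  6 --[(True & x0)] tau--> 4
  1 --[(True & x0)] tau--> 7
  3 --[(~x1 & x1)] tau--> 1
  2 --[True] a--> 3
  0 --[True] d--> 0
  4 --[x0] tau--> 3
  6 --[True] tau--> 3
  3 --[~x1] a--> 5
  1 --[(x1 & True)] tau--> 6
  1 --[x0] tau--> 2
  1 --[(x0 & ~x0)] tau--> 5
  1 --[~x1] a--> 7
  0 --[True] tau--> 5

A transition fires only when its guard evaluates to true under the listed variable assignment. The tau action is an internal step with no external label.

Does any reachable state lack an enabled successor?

Answer: DEADLOCK-FREE

Analysis:
Reach set: {0,5}
  0: d→0  tau→5  [deg 2]
  5: tau→0  [deg 1]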